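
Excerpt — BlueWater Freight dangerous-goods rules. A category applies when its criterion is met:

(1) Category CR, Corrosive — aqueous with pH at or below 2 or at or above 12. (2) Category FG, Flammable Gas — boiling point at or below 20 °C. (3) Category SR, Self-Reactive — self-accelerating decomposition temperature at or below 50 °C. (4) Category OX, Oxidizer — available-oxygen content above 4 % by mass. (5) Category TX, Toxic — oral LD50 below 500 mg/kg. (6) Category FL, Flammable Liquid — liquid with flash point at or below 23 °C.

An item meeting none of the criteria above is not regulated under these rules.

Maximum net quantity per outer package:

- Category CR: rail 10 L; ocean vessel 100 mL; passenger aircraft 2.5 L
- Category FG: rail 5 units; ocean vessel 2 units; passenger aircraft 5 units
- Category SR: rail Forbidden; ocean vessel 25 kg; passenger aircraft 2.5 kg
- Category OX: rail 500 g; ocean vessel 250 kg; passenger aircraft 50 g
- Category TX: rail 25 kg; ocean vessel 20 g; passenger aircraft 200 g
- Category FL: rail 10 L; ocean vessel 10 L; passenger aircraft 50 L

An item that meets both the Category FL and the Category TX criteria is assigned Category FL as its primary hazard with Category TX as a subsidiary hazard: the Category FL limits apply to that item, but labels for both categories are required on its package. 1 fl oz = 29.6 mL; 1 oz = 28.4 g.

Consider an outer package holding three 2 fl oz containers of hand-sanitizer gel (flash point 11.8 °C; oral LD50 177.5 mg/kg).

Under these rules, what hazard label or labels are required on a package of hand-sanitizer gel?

Category FL and TX

With flash point 11.8 °C (≤ 23 °C), the hand-sanitizer gel falls in Category FL.
Oral LD50 177.5 mg/kg meets the Category TX criterion (Toxic), so the hand-sanitizer gel is Category TX.
By the precedence rule Category FL is primary and Category TX is subsidiary, and that rule requires both labels on the package.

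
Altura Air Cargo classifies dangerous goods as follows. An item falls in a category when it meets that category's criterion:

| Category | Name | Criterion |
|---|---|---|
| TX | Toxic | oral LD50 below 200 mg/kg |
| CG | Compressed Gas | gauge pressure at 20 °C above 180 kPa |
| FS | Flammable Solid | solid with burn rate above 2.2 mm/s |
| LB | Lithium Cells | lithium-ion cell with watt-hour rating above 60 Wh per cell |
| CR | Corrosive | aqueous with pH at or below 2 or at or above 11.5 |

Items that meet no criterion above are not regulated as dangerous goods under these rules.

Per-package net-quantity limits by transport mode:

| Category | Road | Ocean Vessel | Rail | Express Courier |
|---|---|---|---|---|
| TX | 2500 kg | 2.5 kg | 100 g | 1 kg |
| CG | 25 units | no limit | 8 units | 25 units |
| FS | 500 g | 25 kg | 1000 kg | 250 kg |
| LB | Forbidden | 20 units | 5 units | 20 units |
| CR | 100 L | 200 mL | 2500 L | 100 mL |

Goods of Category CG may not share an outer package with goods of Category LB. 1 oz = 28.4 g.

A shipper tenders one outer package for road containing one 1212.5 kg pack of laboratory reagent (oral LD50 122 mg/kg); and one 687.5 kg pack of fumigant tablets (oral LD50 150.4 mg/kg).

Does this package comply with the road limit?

Laboratory reagent: oral LD50 122 mg/kg < 200 mg/kg → Category TX (Toxic).
Fumigant tablets: oral LD50 150.4 mg/kg < 200 mg/kg → Category TX (Toxic).
Category TX net quantity: 1212.5 kg + 687.5 kg = 1900 kg.
That is within the Category TX road limit of 2500 kg.

Yes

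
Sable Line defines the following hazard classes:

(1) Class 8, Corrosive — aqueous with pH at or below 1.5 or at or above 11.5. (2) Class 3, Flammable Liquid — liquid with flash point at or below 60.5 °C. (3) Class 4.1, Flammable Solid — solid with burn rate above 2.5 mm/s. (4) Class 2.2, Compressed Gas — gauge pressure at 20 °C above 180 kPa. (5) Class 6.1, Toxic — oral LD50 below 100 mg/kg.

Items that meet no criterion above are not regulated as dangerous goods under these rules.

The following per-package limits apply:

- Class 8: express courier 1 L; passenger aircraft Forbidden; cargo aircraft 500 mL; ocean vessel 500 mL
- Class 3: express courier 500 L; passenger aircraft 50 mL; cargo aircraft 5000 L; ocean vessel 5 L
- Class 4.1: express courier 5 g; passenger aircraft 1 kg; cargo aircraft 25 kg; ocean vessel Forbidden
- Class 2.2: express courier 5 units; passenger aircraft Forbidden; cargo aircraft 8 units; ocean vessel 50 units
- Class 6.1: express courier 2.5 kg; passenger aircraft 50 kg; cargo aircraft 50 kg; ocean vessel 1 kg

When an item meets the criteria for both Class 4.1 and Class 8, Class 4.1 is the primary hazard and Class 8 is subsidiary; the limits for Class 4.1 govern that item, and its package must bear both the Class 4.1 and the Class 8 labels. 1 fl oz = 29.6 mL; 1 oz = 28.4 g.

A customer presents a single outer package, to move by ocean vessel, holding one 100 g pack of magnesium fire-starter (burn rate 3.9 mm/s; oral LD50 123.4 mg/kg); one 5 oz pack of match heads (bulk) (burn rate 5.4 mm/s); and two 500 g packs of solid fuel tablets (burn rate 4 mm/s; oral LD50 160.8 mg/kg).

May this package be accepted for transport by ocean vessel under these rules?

The magnesium fire-starter has burn rate 3.9 mm/s, which is > 2.5 mm/s, so it is Class 4.1 (Flammable Solid).
Burn rate 5.4 mm/s meets the Class 4.1 criterion (Flammable Solid), so the match heads (bulk) are Class 4.1.
Solid fuel tablets: burn rate 4 mm/s > 2.5 mm/s → Class 4.1 (Flammable Solid).
Total Class 4.1: 100 g + (one 5 oz pack = 142 g) + (two 500 g packs = 1 kg) = 1.242 kg.
Class 4.1 is Forbidden by ocean vessel.

No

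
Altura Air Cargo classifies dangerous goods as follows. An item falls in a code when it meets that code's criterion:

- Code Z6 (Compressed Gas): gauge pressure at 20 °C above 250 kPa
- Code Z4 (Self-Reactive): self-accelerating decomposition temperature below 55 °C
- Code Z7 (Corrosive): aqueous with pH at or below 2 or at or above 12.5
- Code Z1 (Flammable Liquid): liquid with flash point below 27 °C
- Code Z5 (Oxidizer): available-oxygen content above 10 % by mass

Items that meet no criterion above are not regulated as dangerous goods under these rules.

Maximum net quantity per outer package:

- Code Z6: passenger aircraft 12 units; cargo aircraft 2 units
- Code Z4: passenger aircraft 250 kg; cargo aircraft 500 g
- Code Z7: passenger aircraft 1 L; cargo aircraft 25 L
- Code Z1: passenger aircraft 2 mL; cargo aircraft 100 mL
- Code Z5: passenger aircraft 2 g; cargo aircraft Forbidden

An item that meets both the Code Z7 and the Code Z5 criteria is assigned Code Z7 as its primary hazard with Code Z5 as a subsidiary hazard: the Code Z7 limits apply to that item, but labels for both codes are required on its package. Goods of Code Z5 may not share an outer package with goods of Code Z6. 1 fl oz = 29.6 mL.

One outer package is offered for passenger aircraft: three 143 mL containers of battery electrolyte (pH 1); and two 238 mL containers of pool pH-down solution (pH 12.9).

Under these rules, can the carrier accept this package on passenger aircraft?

Yes

pH 1 meets the Code Z7 criterion (Corrosive), so the battery electrolyte is Code Z7.
With pH 12.9 (≥ 12.5), the pool pH-down solution falls in Code Z7.
Code Z7 net quantity: (three 143 mL containers = 429 mL) + (two 238 mL containers = 476 mL) = 905 mL.
That is within the Code Z7 passenger aircraft limit of 1 L.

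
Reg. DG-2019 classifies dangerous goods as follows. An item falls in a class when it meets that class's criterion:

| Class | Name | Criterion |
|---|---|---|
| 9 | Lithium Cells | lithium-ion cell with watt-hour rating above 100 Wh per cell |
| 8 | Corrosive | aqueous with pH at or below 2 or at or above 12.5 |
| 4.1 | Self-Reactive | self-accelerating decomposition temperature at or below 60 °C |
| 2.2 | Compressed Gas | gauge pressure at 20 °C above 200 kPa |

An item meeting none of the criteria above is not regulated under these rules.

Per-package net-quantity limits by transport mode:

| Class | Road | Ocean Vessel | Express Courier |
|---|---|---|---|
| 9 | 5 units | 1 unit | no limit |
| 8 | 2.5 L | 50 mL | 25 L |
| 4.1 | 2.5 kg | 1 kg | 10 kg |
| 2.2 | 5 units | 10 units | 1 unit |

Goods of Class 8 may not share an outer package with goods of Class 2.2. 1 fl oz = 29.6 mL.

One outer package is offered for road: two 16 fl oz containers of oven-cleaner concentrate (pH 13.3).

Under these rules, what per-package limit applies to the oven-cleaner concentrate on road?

With pH 13.3 (≥ 12.5), the oven-cleaner concentrate falls in Class 8.
The road limit for Class 8 is 2.5 L.

2.5 L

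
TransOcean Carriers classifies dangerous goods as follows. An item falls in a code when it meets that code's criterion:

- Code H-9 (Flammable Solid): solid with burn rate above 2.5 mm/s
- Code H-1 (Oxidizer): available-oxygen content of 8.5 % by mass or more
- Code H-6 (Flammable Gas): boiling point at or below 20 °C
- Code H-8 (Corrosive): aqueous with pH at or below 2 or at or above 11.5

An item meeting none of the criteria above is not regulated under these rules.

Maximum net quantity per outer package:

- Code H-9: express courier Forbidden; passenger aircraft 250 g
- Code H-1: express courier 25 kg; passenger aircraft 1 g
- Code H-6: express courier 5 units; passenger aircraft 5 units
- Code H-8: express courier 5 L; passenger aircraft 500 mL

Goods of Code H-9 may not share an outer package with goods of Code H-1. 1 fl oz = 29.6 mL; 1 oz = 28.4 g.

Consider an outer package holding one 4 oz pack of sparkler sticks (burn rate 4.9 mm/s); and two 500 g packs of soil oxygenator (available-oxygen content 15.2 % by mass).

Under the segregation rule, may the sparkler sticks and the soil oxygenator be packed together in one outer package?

The sparkler sticks have burn rate 4.9 mm/s, which is > 2.5 mm/s, so they are Code H-9 (Flammable Solid).
The soil oxygenator has available-oxygen content 15.2 % by mass, which is ≥ 8.5 % by mass, so it is Code H-1 (Oxidizer).
Code H-9 and Code H-1 may not share an outer package.

No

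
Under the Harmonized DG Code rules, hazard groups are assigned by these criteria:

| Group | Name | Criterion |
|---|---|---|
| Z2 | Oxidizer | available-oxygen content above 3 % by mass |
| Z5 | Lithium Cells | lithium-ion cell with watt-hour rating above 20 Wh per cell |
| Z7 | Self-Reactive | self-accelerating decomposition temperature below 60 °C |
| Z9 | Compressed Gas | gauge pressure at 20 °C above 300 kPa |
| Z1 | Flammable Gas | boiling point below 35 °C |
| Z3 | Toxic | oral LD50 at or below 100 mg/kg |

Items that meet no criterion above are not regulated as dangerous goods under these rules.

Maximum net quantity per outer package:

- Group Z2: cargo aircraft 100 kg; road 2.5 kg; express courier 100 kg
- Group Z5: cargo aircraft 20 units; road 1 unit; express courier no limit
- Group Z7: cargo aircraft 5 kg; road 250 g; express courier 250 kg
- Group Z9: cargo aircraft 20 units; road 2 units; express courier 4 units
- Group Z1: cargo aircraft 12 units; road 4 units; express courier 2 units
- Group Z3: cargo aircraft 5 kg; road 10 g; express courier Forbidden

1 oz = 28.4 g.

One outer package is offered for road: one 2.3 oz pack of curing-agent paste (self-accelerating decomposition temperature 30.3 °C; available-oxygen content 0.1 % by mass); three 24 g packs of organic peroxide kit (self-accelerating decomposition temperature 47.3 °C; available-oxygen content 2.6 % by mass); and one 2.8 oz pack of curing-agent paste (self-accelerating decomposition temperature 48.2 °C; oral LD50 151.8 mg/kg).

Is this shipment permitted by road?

Self-accelerating decomposition temperature 30.3 °C meets the Group Z7 criterion (Self-Reactive), so the curing-agent paste is Group Z7.
Organic peroxide kit: self-accelerating decomposition temperature 47.3 °C < 60 °C → Group Z7 (Self-Reactive).
The curing-agent paste has self-accelerating decomposition temperature 48.2 °C, which is < 60 °C, so it is Group Z7 (Self-Reactive).
Group Z7 net quantity: (one 2.3 oz pack = 65.32 g) + (three 24 g packs = 72 g) + (one 2.8 oz pack = 79.52 g) = 216.84 g.
That is within the Group Z7 road limit of 250 g.

Yes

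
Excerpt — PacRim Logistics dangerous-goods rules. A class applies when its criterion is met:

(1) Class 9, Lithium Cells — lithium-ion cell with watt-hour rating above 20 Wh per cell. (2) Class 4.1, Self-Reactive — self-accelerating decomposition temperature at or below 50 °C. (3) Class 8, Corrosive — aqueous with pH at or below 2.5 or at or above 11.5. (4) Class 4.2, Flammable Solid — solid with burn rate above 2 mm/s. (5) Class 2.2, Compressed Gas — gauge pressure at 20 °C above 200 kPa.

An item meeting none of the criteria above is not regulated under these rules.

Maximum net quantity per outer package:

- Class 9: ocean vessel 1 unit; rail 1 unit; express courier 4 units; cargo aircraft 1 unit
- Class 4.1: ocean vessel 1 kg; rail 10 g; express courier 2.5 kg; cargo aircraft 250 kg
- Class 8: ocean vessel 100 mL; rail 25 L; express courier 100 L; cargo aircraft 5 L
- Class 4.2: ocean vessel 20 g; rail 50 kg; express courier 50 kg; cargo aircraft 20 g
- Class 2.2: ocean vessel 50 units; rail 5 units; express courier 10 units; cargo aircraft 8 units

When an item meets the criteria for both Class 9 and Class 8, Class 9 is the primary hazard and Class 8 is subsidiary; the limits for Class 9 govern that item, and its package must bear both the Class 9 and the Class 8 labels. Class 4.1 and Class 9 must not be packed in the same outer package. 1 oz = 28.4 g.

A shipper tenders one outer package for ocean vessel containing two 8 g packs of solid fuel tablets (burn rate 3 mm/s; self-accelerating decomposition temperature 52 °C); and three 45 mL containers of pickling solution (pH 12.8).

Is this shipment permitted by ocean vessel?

No

Solid fuel tablets: burn rate 3 mm/s > 2 mm/s → Class 4.2 (Flammable Solid).
pH 12.8 meets the Class 8 criterion (Corrosive), so the pickling solution is Class 8.
Class 4.2 quantity: two 8 g packs = 16 g.
That is within the Class 4.2 ocean vessel limit of 20 g.
Class 8 quantity: three 45 mL containers = 135 mL.
That exceeds the Class 8 ocean vessel limit of 100 mL.
The segregation rule (Class 4.1 with Class 9) does not apply to Class 4.2 with Class 8.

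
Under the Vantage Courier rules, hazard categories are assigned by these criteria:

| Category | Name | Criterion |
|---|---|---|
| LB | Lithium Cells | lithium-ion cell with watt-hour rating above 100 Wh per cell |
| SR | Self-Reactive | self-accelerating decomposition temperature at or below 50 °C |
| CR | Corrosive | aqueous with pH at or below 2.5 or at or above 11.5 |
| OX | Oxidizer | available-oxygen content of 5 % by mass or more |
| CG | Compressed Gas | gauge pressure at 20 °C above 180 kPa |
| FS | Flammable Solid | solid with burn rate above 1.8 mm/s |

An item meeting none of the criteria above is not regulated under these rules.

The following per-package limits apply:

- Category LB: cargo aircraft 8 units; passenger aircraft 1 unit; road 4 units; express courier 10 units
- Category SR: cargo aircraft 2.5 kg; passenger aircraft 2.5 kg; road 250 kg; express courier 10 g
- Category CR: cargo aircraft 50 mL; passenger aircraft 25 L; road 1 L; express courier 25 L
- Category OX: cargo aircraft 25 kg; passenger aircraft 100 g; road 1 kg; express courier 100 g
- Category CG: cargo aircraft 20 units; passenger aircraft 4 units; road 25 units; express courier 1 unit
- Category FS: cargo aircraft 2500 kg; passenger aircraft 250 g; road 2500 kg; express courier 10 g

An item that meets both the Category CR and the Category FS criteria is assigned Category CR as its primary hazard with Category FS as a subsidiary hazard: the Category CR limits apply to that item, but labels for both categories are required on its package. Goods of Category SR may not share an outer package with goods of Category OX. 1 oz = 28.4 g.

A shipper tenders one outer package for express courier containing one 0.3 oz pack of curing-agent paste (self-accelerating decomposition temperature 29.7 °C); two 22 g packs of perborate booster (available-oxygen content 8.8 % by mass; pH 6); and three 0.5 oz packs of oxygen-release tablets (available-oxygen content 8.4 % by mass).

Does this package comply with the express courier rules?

No

With self-accelerating decomposition temperature 29.7 °C (≤ 50 °C), the curing-agent paste falls in Category SR.
Perborate booster: available-oxygen content 8.8 % by mass ≥ 5 % by mass → Category OX (Oxidizer).
With available-oxygen content 8.4 % by mass (≥ 5 % by mass), the oxygen-release tablets fall in Category OX.
Category SR quantity: one 0.3 oz pack = 8.52 g.
8.52 g is within the express courier limit of 10 g for Category SR.
Total Category OX: (two 22 g packs = 44 g) + (three 0.5 oz packs = 42.6 g) = 86.6 g.
That is within the Category OX express courier limit of 100 g.
Category SR and Category OX may not share an outer package.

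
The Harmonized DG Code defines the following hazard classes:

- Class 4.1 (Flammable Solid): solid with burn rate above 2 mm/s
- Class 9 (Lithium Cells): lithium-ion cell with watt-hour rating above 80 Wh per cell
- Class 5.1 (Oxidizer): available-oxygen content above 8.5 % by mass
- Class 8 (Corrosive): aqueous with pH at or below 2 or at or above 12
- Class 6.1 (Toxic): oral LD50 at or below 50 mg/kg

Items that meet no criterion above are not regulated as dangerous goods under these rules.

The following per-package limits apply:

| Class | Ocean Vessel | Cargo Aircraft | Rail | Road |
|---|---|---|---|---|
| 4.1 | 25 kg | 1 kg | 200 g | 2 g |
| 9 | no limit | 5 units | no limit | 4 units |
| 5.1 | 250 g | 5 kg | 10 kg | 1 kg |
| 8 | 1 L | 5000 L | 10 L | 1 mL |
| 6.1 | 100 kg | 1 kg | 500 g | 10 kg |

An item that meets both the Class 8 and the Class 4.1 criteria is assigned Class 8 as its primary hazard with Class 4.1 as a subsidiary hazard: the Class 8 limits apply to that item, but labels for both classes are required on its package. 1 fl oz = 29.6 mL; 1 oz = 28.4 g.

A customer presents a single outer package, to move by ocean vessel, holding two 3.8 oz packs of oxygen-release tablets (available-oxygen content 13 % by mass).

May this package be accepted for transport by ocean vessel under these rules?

Available-oxygen content 13 % by mass meets the Class 5.1 criterion (Oxidizer), so the oxygen-release tablets are Class 5.1.
Class 5.1 quantity: two 3.8 oz packs = 215.84 g.
That is within the Class 5.1 ocean vessel limit of 250 g.

Yes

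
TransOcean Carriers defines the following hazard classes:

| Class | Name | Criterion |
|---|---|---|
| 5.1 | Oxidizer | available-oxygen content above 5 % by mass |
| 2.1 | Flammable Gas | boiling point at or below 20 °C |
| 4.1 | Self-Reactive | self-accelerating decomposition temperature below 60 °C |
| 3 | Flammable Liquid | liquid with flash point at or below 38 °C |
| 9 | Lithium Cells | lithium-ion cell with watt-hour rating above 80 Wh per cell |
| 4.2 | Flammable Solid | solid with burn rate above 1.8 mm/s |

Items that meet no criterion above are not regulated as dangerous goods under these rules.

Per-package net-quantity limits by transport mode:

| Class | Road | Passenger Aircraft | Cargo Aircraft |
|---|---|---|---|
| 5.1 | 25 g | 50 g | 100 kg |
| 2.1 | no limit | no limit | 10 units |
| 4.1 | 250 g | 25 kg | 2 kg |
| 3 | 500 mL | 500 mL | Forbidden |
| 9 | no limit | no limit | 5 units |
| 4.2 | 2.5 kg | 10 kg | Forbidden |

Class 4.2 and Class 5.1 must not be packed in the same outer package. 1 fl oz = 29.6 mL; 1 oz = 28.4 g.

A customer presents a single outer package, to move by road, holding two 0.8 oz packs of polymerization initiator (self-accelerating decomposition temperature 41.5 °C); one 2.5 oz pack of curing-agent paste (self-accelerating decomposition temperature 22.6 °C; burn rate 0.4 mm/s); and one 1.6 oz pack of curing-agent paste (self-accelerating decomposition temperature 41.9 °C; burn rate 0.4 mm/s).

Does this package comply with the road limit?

With self-accelerating decomposition temperature 41.5 °C (< 60 °C), the polymerization initiator falls in Class 4.1.
Self-accelerating decomposition temperature 22.6 °C meets the Class 4.1 criterion (Self-Reactive), so the curing-agent paste is Class 4.1.
Self-accelerating decomposition temperature 41.9 °C meets the Class 4.1 criterion (Self-Reactive), so the curing-agent paste is Class 4.1.
Class 4.1 net quantity: (two 0.8 oz packs = 45.44 g) + (one 2.5 oz pack = 71 g) + (one 1.6 oz pack = 45.44 g) = 161.88 g.
161.88 g is within the road limit of 250 g for Class 4.1.

Yes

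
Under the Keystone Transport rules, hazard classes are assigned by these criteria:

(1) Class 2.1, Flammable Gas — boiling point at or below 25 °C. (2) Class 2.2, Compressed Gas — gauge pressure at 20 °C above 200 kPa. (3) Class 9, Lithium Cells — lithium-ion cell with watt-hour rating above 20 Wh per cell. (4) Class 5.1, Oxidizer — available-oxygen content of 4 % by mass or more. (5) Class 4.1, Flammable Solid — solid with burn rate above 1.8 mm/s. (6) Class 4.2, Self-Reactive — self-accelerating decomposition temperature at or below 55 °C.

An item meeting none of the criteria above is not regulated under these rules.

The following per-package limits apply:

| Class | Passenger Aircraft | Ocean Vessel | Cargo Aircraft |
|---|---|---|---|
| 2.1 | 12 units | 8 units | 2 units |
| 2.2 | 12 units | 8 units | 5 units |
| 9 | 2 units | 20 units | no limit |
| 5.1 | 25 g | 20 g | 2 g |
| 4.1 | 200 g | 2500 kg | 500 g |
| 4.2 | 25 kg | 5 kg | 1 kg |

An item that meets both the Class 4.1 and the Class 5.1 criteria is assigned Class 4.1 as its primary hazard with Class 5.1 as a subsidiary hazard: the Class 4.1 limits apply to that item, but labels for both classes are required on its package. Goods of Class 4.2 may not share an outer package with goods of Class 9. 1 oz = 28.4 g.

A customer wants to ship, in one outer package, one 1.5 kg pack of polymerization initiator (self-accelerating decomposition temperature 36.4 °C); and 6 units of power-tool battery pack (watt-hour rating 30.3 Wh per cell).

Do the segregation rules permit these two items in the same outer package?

No

The polymerization initiator has self-accelerating decomposition temperature 36.4 °C, which is ≤ 55 °C, so it is Class 4.2 (Self-Reactive).
The power-tool battery pack has watt-hour rating 30.3 Wh per cell, which is > 20 Wh per cell, so it is Class 9 (Lithium Cells).
Class 4.2 and Class 9 may not share an outer package.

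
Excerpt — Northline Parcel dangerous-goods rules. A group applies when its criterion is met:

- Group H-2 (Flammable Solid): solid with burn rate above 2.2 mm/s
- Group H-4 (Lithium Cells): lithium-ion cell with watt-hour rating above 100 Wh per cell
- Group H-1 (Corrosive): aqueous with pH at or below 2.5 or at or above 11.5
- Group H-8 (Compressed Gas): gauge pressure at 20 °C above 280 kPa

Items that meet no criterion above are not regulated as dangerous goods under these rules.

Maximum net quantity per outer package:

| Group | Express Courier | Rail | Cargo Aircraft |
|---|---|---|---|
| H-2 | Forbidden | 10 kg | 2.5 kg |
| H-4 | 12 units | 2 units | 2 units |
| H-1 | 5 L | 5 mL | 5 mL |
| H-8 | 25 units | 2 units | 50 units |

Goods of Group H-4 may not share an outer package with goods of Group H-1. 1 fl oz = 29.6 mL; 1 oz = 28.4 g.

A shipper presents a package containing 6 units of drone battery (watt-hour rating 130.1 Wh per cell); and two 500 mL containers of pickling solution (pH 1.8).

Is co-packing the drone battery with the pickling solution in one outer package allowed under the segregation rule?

No

Watt-hour rating 130.1 Wh per cell meets the Group H-4 criterion (Lithium Cells), so the drone battery is Group H-4.
Pickling solution: pH 1.8 ≤ 2.5 → Group H-1 (Corrosive).
Group H-4 and Group H-1 may not share an outer package.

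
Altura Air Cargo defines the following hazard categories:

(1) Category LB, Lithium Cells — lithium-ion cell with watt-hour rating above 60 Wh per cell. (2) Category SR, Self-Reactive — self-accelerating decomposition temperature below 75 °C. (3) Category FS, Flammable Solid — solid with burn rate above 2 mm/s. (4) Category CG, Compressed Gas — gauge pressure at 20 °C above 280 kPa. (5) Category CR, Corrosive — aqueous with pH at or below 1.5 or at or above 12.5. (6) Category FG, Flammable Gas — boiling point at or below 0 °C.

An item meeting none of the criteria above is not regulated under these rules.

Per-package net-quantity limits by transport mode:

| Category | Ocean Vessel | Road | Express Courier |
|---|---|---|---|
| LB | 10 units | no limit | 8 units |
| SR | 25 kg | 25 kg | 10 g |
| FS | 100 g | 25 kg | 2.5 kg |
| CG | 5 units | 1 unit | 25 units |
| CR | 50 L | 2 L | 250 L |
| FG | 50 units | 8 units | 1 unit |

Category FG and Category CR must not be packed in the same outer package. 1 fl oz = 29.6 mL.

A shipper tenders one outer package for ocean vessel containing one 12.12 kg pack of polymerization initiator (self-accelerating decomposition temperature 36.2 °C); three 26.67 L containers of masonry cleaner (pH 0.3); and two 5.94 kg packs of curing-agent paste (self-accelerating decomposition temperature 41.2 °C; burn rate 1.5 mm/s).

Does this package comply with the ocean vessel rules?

No

Polymerization initiator: self-accelerating decomposition temperature 36.2 °C < 75 °C → Category SR (Self-Reactive).
Masonry cleaner: pH 0.3 ≤ 1.5 → Category CR (Corrosive).
With self-accelerating decomposition temperature 41.2 °C (< 75 °C), the curing-agent paste falls in Category SR.
Category CR quantity: three 26.67 L containers = 80.01 L.
80.01 L > 50 L (ocean vessel limit, Category CR) — over the limit.
Total Category SR: 12.12 kg + (two 5.94 kg packs = 11.88 kg) = 24 kg.
24 kg ≤ 25 kg (ocean vessel limit, Category SR) — within limit.
The segregation rule (Category FG with Category CR) does not apply to Category CR with Category SR.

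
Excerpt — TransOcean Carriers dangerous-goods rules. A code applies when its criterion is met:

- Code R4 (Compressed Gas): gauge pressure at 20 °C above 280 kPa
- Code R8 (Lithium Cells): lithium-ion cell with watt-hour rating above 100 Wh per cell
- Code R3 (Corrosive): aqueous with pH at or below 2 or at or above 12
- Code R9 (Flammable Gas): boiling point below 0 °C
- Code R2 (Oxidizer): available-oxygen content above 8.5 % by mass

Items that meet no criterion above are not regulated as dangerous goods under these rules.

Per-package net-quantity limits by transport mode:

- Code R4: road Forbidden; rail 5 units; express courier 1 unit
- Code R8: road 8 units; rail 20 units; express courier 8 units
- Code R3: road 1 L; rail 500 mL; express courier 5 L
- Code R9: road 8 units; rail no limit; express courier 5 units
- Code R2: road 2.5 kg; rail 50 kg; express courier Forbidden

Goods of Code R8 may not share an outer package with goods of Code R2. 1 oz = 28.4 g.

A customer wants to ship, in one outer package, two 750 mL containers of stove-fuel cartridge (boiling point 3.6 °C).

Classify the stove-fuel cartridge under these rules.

Not regulated

boiling point 3.6 °C is not below 0 °C, so Code R9 does not apply.
No criterion is met, so the item is not regulated.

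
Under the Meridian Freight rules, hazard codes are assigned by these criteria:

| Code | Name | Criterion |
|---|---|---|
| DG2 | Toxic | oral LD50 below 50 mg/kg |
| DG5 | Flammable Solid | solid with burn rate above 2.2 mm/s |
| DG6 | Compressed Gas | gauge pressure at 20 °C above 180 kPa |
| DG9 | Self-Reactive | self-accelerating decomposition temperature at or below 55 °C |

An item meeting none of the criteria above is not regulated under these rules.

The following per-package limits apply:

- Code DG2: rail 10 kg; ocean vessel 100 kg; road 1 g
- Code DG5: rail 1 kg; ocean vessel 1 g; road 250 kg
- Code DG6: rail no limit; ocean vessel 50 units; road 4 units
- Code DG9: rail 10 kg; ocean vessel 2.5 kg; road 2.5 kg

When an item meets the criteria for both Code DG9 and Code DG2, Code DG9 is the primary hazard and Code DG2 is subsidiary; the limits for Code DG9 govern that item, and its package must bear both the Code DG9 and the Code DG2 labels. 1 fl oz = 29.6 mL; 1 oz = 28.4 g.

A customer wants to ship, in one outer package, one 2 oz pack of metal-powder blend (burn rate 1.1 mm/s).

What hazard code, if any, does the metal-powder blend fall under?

burn rate 1.1 mm/s is not above 2.2 mm/s, so Code DG5 does not apply.
No criterion is met, so the item is not regulated.

Not regulated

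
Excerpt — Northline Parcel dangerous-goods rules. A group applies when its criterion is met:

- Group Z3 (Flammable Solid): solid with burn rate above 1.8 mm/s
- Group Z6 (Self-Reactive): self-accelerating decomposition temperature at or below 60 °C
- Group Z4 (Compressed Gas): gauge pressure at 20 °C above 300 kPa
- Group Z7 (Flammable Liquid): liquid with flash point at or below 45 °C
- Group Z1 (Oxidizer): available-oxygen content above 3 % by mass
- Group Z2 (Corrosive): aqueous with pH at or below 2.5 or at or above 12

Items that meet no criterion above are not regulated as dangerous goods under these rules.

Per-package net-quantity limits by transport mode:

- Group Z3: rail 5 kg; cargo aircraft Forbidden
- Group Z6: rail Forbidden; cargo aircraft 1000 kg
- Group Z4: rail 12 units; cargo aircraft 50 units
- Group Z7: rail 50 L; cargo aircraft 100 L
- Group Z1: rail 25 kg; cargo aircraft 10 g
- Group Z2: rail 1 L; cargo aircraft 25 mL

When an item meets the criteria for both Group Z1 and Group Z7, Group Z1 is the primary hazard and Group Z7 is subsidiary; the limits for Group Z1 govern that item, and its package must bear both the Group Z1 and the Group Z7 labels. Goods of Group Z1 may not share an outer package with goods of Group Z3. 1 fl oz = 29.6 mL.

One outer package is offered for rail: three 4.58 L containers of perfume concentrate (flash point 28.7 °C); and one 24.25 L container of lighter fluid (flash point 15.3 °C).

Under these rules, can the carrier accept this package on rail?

Yes

The perfume concentrate has flash point 28.7 °C, which is ≤ 45 °C, so it is Group Z7 (Flammable Liquid).
The lighter fluid has flash point 15.3 °C, which is ≤ 45 °C, so it is Group Z7 (Flammable Liquid).
Total Group Z7: (three 4.58 L containers = 13.74 L) + 24.25 L = 37.99 L.
37.99 L ≤ 50 L (rail limit, Group Z7) — within limit.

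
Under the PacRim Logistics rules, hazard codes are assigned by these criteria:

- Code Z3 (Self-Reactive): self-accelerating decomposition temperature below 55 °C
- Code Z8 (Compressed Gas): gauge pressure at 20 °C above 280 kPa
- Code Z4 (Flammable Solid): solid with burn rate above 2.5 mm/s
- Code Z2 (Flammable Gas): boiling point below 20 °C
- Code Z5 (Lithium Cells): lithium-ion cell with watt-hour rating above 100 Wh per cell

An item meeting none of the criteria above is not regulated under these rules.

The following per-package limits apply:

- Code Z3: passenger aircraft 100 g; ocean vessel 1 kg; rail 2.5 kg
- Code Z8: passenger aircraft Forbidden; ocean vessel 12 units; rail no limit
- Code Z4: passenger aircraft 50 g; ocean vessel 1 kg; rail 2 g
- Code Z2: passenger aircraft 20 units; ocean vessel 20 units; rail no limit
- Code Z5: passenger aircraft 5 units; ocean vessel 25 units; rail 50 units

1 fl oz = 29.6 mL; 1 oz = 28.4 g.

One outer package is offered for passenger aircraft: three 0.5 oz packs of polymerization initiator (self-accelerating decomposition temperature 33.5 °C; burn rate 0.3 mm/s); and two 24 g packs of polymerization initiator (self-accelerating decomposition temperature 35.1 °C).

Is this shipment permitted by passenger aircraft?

Yes

The polymerization initiator has self-accelerating decomposition temperature 33.5 °C, which is < 55 °C, so it is Code Z3 (Self-Reactive).
The polymerization initiator has self-accelerating decomposition temperature 35.1 °C, which is < 55 °C, so it is Code Z3 (Self-Reactive).
Total Code Z3: (three 0.5 oz packs = 42.6 g) + (two 24 g packs = 48 g) = 90.6 g.
90.6 g is within the passenger aircraft limit of 100 g for Code Z3.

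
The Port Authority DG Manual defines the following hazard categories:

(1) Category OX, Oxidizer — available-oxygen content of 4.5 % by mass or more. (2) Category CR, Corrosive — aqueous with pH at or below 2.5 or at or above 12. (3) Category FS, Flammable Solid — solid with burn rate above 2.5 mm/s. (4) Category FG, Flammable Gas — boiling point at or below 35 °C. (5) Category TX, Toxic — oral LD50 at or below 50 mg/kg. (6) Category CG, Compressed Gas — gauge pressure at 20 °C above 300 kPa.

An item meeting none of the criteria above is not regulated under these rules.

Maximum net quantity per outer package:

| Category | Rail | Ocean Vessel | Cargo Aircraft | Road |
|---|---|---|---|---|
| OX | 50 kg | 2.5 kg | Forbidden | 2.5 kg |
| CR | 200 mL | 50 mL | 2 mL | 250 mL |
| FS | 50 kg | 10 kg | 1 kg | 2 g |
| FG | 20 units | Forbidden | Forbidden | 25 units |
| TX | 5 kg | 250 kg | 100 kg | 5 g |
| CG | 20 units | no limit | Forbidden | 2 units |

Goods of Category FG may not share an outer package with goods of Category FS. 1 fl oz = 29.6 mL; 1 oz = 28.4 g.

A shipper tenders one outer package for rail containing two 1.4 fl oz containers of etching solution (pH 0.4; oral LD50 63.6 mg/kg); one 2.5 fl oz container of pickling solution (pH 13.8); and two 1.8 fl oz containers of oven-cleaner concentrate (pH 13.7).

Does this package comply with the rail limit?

pH 0.4 meets the Category CR criterion (Corrosive), so the etching solution is Category CR.
pH 13.8 meets the Category CR criterion (Corrosive), so the pickling solution is Category CR.
pH 13.7 meets the Category CR criterion (Corrosive), so the oven-cleaner concentrate is Category CR.
Category CR net quantity: (two 1.4 fl oz containers = 82.88 mL) + (one 2.5 fl oz container = 74 mL) + (two 1.8 fl oz containers = 106.56 mL) = 263.44 mL.
263.44 mL > 200 mL (rail limit, Category CR) — over the limit.

No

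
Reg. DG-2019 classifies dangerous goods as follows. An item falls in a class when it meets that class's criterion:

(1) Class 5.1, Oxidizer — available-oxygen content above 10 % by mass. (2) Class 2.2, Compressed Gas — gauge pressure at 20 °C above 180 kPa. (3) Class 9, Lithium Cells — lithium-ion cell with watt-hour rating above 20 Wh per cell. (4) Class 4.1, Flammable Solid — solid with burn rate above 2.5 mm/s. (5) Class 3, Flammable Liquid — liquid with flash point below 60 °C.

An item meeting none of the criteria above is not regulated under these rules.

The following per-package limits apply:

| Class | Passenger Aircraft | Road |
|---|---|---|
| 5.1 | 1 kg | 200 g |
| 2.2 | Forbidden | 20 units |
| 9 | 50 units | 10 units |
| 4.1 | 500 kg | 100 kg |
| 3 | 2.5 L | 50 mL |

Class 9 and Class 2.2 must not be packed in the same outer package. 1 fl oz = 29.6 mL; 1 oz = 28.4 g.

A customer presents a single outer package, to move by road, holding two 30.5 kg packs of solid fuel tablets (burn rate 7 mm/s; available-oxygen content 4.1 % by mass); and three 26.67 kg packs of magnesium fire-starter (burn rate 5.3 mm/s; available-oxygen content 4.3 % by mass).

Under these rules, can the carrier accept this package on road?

No

With burn rate 7 mm/s (> 2.5 mm/s), the solid fuel tablets fall in Class 4.1.
With burn rate 5.3 mm/s (> 2.5 mm/s), the magnesium fire-starter falls in Class 4.1.
Class 4.1 net quantity: (two 30.5 kg packs = 61 kg) + (three 26.67 kg packs = 80.01 kg) = 141.01 kg.
141.01 kg > 100 kg (road limit, Class 4.1) — over the limit.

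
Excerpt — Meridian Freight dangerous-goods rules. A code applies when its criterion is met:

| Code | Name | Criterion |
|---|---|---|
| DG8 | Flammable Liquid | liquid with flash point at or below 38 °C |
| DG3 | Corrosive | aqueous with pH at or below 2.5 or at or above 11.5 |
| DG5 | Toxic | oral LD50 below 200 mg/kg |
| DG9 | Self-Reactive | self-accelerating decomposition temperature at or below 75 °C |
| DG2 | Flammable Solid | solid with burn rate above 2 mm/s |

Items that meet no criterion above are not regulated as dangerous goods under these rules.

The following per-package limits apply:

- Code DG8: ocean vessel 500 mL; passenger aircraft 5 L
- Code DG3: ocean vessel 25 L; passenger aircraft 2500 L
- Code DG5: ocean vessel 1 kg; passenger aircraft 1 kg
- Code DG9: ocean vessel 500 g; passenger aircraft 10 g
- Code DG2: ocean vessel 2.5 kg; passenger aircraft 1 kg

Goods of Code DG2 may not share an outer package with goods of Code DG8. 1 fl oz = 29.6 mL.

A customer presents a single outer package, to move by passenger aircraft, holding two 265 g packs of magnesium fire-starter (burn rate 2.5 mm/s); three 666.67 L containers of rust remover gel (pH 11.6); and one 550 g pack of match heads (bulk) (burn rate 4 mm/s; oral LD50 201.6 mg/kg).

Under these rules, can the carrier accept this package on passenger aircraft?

With burn rate 2.5 mm/s (> 2 mm/s), the magnesium fire-starter falls in Code DG2.
pH 11.6 meets the Code DG3 criterion (Corrosive), so the rust remover gel is Code DG3.
Match heads (bulk): burn rate 4 mm/s > 2 mm/s → Code DG2 (Flammable Solid).
Code DG2 net quantity: (two 265 g packs = 530 g) + 550 g = 1.08 kg.
1.08 kg > 1 kg (passenger aircraft limit, Code DG2) — over the limit.
Code DG3 quantity: three 666.67 L containers = 2000.01 L.
2000.01 L ≤ 2500 L (passenger aircraft limit, Code DG3) — within limit.
The segregation rule (Code DG2 with Code DG8) does not apply to Code DG2 with Code DG3.

No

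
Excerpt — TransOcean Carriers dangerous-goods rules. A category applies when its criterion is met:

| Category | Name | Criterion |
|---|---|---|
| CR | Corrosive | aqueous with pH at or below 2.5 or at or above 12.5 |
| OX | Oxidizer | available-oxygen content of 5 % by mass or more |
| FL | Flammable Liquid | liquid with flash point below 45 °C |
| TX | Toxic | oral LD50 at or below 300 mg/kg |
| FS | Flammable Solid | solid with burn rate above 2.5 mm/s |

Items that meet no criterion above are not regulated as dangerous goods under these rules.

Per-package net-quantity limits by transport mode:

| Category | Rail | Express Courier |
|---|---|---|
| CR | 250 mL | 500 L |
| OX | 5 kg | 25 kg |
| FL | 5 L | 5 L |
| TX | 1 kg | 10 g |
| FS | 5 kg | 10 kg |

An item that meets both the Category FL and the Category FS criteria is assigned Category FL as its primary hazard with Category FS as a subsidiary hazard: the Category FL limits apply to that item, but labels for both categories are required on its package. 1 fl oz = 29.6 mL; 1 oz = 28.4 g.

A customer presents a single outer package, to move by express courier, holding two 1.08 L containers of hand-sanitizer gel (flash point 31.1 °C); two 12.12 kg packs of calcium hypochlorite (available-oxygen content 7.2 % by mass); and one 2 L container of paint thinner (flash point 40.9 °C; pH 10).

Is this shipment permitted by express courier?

With flash point 31.1 °C (< 45 °C), the hand-sanitizer gel falls in Category FL.
The calcium hypochlorite has available-oxygen content 7.2 % by mass, which is ≥ 5 % by mass, so it is Category OX (Oxidizer).
The paint thinner has flash point 40.9 °C, which is < 45 °C, so it is Category FL (Flammable Liquid).
Total Category FL: (two 1.08 L containers = 2.16 L) + 2 L = 4.16 L.
That is within the Category FL express courier limit of 5 L.
Category OX quantity: two 12.12 kg packs = 24.24 kg.
24.24 kg ≤ 25 kg (express courier limit, Category OX) — within limit.
Every hazard category is within its express courier limit and no segregation rule is violated.

Yes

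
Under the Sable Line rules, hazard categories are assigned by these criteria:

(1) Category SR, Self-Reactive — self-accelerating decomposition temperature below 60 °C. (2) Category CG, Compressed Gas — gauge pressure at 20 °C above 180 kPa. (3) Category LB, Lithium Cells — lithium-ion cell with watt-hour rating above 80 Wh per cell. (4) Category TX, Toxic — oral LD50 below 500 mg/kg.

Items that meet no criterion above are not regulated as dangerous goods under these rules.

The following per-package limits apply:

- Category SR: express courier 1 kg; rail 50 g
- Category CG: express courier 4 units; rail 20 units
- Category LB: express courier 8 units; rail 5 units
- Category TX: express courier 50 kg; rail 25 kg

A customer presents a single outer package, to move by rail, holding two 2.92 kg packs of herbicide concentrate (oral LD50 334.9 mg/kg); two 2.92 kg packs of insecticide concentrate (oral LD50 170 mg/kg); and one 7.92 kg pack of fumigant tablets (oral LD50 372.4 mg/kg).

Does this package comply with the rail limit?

Herbicide concentrate: oral LD50 334.9 mg/kg < 500 mg/kg → Category TX (Toxic).
Oral LD50 170 mg/kg meets the Category TX criterion (Toxic), so the insecticide concentrate is Category TX.
Fumigant tablets: oral LD50 372.4 mg/kg < 500 mg/kg → Category TX (Toxic).
Category TX net quantity: (two 2.92 kg packs = 5.84 kg) + (two 2.92 kg packs = 5.84 kg) + 7.92 kg = 19.6 kg.
That is within the Category TX rail limit of 25 kg.

Yes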